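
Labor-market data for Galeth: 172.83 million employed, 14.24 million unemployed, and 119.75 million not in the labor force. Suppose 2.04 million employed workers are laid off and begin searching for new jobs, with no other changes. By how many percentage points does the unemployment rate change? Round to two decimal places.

Initially, labor force = 172.83 + 14.24 = 187.07 million, so u = 14.24/187.07 = 7.61%.
After the change, employed falls and unemployed rises by 2.04; labor force unchanged → E = 170.79, U = 16.28, labor force = 187.07 million.
New unemployment rate = 16.28 / 187.07 = 8.70%.
Change = 8.70% − 7.61% = +1.09 percentage points.

The unemployment rate changes by +1.09 percentage points.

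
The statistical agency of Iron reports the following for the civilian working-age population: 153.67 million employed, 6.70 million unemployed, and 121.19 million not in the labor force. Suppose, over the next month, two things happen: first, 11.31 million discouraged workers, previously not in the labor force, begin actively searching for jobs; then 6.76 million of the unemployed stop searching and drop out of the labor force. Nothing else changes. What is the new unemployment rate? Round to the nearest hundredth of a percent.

Initially, labor force = 153.67 + 6.70 = 160.37 million, so u = 6.70/160.37 = 4.18%.
After the first change, unemployed and labor force both rise by 11.31 → E = 153.67, U = 18.01, labor force = 171.68 million.
After the second change, unemployed and labor force both fall by 6.76 → E = 153.67, U = 11.25, labor force = 164.92 million.
New unemployment rate = 11.25 / 164.92 = 6.82%.

New unemployment rate ≈ 6.82%.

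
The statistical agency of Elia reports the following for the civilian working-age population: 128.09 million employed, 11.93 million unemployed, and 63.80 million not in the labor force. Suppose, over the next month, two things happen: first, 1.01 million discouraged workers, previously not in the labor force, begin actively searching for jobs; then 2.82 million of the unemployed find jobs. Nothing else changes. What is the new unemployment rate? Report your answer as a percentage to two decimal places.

Initially, labor force = 128.09 + 11.93 = 140.02 million, so u = 11.93/140.02 = 8.52%.
After the first change, unemployed and labor force both rise by 1.01 → E = 128.09, U = 12.94, labor force = 141.03 million.
After the second change, unemployed falls and employed rises by 2.82; labor force unchanged → E = 130.91, U = 10.12, labor force = 141.03 million.
New unemployment rate = 10.12 / 141.03 = 7.18%.

New unemployment rate ≈ 7.18%.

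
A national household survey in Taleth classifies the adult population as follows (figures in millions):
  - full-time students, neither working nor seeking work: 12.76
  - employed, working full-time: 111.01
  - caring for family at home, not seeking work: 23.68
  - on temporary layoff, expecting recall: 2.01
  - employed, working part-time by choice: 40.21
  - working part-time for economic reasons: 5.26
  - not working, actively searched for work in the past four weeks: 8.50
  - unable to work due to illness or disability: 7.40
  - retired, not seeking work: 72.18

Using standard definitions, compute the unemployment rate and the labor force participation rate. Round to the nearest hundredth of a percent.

Unemployment rate ≈ 6.29%; labor force participation rate ≈ 59.00%.

Employed = 111.01 + 40.21 + 5.26 = 156.48 million (anyone who worked, including part-time for economic reasons, counts as employed).
Unemployed = 2.01 + 8.50 = 10.51 million (jobless and actively searching, or on temporary layoff).
Labor force = 156.48 + 10.51 = 166.99 million.
Not in labor force = 12.76 + 23.68 + 7.40 + 72.18 = 116.02 million (those not working and not actively searching are outside the labor force).
Civilian working-age population = 166.99 + 116.02 = 283.01 million.
Unemployment rate = 10.51 / 166.99 = 6.29%.
Labor force participation rate = 166.99 / 283.01 = 59.00%.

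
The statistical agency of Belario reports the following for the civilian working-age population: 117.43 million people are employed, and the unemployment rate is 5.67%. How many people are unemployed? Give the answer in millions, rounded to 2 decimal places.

Let U be the number unemployed. The labor force is E + U, and U/(E+U) = 0.0567.
So U = 0.0567 × 117.43 / (1 − 0.0567) = 6.6583 / 0.9433 ≈ 7.06 million.

About 7.06 million are unemployed.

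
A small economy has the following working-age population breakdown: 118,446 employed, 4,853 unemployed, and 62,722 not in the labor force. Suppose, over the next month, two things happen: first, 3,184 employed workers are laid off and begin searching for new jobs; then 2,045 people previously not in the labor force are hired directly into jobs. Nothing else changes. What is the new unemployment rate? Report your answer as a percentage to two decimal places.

New unemployment rate ≈ 6.41%.

Initially, labor force = 118,446 + 4,853 = 123,299, so u = 4,853/123,299 = 3.94%.
After the first change, employed falls and unemployed rises by 3,184; labor force unchanged → E = 115,262, U = 8,037, labor force = 123,299.
After the second change, employed and labor force both rise by 2,045; unemployed unchanged → E = 117,307, U = 8,037, labor force = 125,344.
New unemployment rate = 8,037 / 125,344 = 6.41%.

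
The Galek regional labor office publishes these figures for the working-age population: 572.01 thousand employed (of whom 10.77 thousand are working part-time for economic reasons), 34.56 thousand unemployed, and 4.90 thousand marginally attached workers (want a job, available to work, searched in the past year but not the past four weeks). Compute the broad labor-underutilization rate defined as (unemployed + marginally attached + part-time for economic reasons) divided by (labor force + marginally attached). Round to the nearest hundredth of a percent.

Labor force = 572.01 + 34.56 = 606.57 thousand.
Numerator = 34.56 + 4.90 + 10.77 = 50.23 thousand.
Denominator = 606.57 + 4.90 = 611.47 thousand.
Broad rate = 50.23 / 611.47 = 8.21%.

Broad underutilization rate ≈ 8.21%.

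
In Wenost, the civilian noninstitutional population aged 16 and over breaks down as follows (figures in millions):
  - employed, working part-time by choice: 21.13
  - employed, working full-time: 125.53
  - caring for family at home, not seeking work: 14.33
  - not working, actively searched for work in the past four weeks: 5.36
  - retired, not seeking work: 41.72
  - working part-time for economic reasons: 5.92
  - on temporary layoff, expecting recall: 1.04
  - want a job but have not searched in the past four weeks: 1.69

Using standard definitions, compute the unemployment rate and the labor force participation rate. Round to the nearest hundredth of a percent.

Unemployment rate ≈ 4.03%; labor force participation rate ≈ 73.36%.

Employed = 21.13 + 125.53 + 5.92 = 152.58 million (anyone who worked, including part-time for economic reasons, counts as employed).
Unemployed = 5.36 + 1.04 = 6.40 million (jobless and actively searching, or on temporary layoff).
Labor force = 152.58 + 6.40 = 158.98 million.
Not in labor force = 14.33 + 41.72 + 1.69 = 57.74 million (those not working and not actively searching are outside the labor force — including those who want a job but have given up searching).
Civilian working-age population = 158.98 + 57.74 = 216.72 million.
Unemployment rate = 6.40 / 158.98 = 4.03%.
Labor force participation rate = 158.98 / 216.72 = 73.36%.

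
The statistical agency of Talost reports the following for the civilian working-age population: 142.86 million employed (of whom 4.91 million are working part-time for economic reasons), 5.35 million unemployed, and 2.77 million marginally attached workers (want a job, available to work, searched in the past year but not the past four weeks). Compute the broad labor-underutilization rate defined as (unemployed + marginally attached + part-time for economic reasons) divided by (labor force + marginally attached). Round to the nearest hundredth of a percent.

Broad underutilization rate ≈ 8.63%.

Labor force = 142.86 + 5.35 = 148.21 million.
Numerator = 5.35 + 2.77 + 4.91 = 13.03 million.
Denominator = 148.21 + 2.77 = 150.98 million.
Broad rate = 13.03 / 150.98 = 8.63%.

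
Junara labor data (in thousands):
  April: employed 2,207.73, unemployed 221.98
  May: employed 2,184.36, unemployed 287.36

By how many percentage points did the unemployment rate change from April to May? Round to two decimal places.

April: labor force = 2,207.73 + 221.98 = 2,429.71; u = 221.98/2,429.71 = 9.14%.
May: labor force = 2,184.36 + 287.36 = 2,471.72; u = 287.36/2,471.72 = 11.63%.
Change = 11.63% − 9.14% = +2.49 pp.

The unemployment rate changed by +2.49 percentage points.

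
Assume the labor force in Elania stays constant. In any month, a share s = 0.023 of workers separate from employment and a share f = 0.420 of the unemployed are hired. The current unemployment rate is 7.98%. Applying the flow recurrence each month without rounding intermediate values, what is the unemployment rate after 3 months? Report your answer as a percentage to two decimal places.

Unemployment rate after three months ≈ 5.67%.

With a fixed labor force, u_{t+1} = u_t + s·(1−u_t) − f·u_t = u_t·(1−s−f) + s.
Here 1−s−f = 0.557 and s = 0.023.
u_1 = 0.079800 × 0.557 + 0.023 = 0.067449.
u_2 = 0.067449 × 0.557 + 0.023 = 0.060569.
u_3 = 0.060569 × 0.557 + 0.023 = 0.056737.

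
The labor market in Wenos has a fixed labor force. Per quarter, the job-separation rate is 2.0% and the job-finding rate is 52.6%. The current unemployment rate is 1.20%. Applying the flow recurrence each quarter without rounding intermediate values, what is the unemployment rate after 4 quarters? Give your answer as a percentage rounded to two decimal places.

With a fixed labor force, u_{t+1} = u_t + s·(1−u_t) − f·u_t = u_t·(1−s−f) + s.
Here 1−s−f = 0.454 and s = 0.020.
u_1 = 0.012000 × 0.454 + 0.020 = 0.025448.
u_2 = 0.025448 × 0.454 + 0.020 = 0.031553.
u_3 = 0.031553 × 0.454 + 0.020 = 0.034325.
u_4 = 0.034325 × 0.454 + 0.020 = 0.035584.

Unemployment rate after four quarters ≈ 3.56%.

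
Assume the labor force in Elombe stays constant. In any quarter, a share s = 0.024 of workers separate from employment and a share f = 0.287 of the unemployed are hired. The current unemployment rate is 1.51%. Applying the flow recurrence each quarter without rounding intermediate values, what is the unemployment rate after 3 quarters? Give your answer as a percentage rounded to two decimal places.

With a fixed labor force, u_{t+1} = u_t + s·(1−u_t) − f·u_t = u_t·(1−s−f) + s.
Here 1−s−f = 0.689 and s = 0.024.
u_1 = 0.015100 × 0.689 + 0.024 = 0.034404.
u_2 = 0.034404 × 0.689 + 0.024 = 0.047704.
u_3 = 0.047704 × 0.689 + 0.024 = 0.056868.

Unemployment rate after three quarters ≈ 5.69%.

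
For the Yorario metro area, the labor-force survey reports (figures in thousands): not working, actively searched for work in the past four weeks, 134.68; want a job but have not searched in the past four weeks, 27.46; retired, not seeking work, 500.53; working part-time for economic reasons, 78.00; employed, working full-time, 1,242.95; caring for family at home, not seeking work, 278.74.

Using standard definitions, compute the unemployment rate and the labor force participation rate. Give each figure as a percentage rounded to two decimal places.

Employed = 78.00 + 1,242.95 = 1,320.95 thousand (anyone who worked, including part-time for economic reasons, counts as employed).
Unemployed = 134.68 thousand.
Labor force = 1,320.95 + 134.68 = 1,455.63 thousand.
Not in labor force = 27.46 + 500.53 + 278.74 = 806.73 thousand (those not working and not actively searching are outside the labor force — including those who want a job but have given up searching).
Civilian working-age population = 1,455.63 + 806.73 = 2,262.36 thousand.
Unemployment rate = 134.68 / 1,455.63 = 9.25%.
Labor force participation rate = 1,455.63 / 2,262.36 = 64.34%.

Unemployment rate ≈ 9.25%; labor force participation rate ≈ 64.34%.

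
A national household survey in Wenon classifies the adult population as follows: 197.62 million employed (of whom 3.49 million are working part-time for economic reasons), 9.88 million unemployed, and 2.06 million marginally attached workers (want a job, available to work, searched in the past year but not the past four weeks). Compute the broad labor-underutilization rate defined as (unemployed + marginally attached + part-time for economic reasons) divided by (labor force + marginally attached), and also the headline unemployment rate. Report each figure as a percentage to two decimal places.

Broad underutilization rate ≈ 7.36%; headline unemployment rate ≈ 4.76%.

Labor force = 197.62 + 9.88 = 207.50 million.
Numerator = 9.88 + 2.06 + 3.49 = 15.43 million.
Denominator = 207.50 + 2.06 = 209.56 million.
Broad rate = 15.43 / 209.56 = 7.36%.
Headline unemployment rate = 9.88 / 207.50 = 4.76%.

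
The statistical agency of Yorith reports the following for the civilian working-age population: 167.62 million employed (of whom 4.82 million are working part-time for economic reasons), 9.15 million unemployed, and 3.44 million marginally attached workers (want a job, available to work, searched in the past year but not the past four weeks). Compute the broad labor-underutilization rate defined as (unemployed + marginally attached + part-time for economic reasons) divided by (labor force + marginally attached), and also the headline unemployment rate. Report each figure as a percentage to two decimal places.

Labor force = 167.62 + 9.15 = 176.77 million.
Numerator = 9.15 + 3.44 + 4.82 = 17.41 million.
Denominator = 176.77 + 3.44 = 180.21 million.
Broad rate = 17.41 / 180.21 = 9.66%.
Headline unemployment rate = 9.15 / 176.77 = 5.18%.

Broad underutilization rate ≈ 9.66%; headline unemployment rate ≈ 5.18%.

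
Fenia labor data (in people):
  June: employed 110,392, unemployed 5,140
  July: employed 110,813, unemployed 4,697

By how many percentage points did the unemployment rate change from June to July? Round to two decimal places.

The unemployment rate changed by −0.38 percentage points.

June: labor force = 110,392 + 5,140 = 115,532; u = 5,140/115,532 = 4.45%.
July: labor force = 110,813 + 4,697 = 115,510; u = 4,697/115,510 = 4.07%.
Change = 4.07% − 4.45% = −0.38 pp.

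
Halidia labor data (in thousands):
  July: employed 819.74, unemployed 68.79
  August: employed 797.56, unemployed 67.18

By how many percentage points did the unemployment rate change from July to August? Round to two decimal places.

The unemployment rate changed by +0.03 percentage points.

July: labor force = 819.74 + 68.79 = 888.53; u = 68.79/888.53 = 7.74%.
August: labor force = 797.56 + 67.18 = 864.74; u = 67.18/864.74 = 7.77%.
Change = 7.77% − 7.74% = +0.03 pp.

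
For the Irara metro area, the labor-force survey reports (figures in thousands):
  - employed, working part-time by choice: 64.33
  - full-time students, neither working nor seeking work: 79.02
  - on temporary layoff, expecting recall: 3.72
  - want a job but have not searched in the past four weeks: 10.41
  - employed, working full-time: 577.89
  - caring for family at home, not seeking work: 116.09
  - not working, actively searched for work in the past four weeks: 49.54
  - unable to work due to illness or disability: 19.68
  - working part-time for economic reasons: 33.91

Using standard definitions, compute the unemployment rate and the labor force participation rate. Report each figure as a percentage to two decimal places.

Employed = 64.33 + 577.89 + 33.91 = 676.13 thousand (anyone who worked, including part-time for economic reasons, counts as employed).
Unemployed = 3.72 + 49.54 = 53.26 thousand (jobless and actively searching, or on temporary layoff).
Labor force = 676.13 + 53.26 = 729.39 thousand.
Not in labor force = 79.02 + 10.41 + 116.09 + 19.68 = 225.20 thousand (those not working and not actively searching are outside the labor force — including those who want a job but have given up searching).
Civilian working-age population = 729.39 + 225.20 = 954.59 thousand.
Unemployment rate = 53.26 / 729.39 = 7.30%.
Labor force participation rate = 729.39 / 954.59 = 76.41%.

Unemployment rate ≈ 7.30%; labor force participation rate ≈ 76.41%.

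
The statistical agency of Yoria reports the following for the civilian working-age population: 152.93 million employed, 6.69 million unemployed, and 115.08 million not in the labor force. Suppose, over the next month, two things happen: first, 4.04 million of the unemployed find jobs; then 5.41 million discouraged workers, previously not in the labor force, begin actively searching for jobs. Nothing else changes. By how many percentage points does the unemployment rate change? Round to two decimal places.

Initially, labor force = 152.93 + 6.69 = 159.62 million, so u = 6.69/159.62 = 4.19%.
After the first change, unemployed falls and employed rises by 4.04; labor force unchanged → E = 156.97, U = 2.65, labor force = 159.62 million.
After the second change, unemployed and labor force both rise by 5.41 → E = 156.97, U = 8.06, labor force = 165.03 million.
New unemployment rate = 8.06 / 165.03 = 4.88%.
Change = 4.88% − 4.19% = +0.69 percentage points.

The unemployment rate changes by +0.69 percentage points.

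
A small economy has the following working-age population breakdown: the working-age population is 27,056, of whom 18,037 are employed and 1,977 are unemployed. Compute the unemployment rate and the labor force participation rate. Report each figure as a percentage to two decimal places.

Labor force = employed + unemployed = 18,037 + 1,977 = 20,014.
Unemployment rate = 1,977 / 20,014 = 9.88%.
Labor force participation rate = 20,014 / 27,056 = 73.97%.

Unemployment rate ≈ 9.88%; labor force participation rate ≈ 73.97%.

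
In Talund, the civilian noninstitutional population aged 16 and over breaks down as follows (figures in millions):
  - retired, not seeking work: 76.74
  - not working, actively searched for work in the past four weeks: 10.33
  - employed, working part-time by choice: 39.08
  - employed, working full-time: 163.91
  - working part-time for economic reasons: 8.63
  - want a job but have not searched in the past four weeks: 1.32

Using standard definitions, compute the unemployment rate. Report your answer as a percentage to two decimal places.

Employed = 39.08 + 163.91 + 8.63 = 211.62 million (anyone who worked, including part-time for economic reasons, counts as employed).
Unemployed = 10.33 million.
Labor force = 211.62 + 10.33 = 221.95 million.
Unemployment rate = 10.33 / 221.95 = 4.65%.

Unemployment rate ≈ 4.65%.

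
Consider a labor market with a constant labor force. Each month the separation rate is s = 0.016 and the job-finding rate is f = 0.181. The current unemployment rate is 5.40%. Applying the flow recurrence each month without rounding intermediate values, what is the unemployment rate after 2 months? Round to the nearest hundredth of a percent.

With a fixed labor force, u_{t+1} = u_t + s·(1−u_t) − f·u_t = u_t·(1−s−f) + s.
Here 1−s−f = 0.803 and s = 0.016.
u_1 = 0.054000 × 0.803 + 0.016 = 0.059362.
u_2 = 0.059362 × 0.803 + 0.016 = 0.063668.

Unemployment rate after two months ≈ 6.37%.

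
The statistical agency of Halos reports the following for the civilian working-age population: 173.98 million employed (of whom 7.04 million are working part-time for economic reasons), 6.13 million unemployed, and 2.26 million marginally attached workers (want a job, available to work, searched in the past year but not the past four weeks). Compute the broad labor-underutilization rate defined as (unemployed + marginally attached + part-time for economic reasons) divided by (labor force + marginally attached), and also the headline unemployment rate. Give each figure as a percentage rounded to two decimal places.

Broad underutilization rate ≈ 8.46%; headline unemployment rate ≈ 3.40%.

Labor force = 173.98 + 6.13 = 180.11 million.
Numerator = 6.13 + 2.26 + 7.04 = 15.43 million.
Denominator = 180.11 + 2.26 = 182.37 million.
Broad rate = 15.43 / 182.37 = 8.46%.
Headline unemployment rate = 6.13 / 180.11 = 3.40%.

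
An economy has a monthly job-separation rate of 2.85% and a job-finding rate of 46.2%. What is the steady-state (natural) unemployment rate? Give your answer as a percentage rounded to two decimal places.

At steady state the flows balance: s·E = f·U, so U/(E+U) = s/(s+f).
u* = 2.85 / (2.85 + 46.2) = 2.85 / 49.05 = 5.81%.

Steady-state unemployment rate ≈ 5.81%.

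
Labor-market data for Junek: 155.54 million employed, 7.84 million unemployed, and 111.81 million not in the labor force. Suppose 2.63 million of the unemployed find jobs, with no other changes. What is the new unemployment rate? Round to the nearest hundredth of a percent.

Initially, labor force = 155.54 + 7.84 = 163.38 million, so u = 7.84/163.38 = 4.80%.
After the change, unemployed falls and employed rises by 2.63; labor force unchanged → E = 158.17, U = 5.21, labor force = 163.38 million.
New unemployment rate = 5.21 / 163.38 = 3.19%.

New unemployment rate ≈ 3.19%.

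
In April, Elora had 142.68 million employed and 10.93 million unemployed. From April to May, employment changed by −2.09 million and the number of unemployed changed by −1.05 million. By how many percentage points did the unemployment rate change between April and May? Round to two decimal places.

The unemployment rate changed by −0.55 percentage points.

April: labor force = 142.68 + 10.93 = 153.61; u = 10.93/153.61 = 7.12%.
May: labor force = 140.59 + 9.88 = 150.47; u = 9.88/150.47 = 6.57%.
Change = 6.57% − 7.12% = −0.55 pp.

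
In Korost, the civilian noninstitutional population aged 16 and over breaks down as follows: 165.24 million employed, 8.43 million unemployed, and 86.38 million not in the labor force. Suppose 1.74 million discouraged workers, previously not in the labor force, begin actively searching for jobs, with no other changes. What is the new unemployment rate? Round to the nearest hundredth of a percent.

New unemployment rate ≈ 5.80%.

Initially, labor force = 165.24 + 8.43 = 173.67 million, so u = 8.43/173.67 = 4.85%.
After the change, unemployed and labor force both rise by 1.74 → E = 165.24, U = 10.17, labor force = 175.41 million.
New unemployment rate = 10.17 / 175.41 = 5.80%.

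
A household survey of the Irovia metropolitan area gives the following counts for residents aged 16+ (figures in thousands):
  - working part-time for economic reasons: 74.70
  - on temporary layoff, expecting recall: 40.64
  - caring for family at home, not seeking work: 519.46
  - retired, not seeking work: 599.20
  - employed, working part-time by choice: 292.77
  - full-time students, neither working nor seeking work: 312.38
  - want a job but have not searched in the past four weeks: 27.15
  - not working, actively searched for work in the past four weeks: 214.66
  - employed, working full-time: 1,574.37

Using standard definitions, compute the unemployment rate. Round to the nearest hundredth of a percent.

Employed = 74.70 + 292.77 + 1,574.37 = 1,941.84 thousand (anyone who worked, including part-time for economic reasons, counts as employed).
Unemployed = 40.64 + 214.66 = 255.30 thousand (jobless and actively searching, or on temporary layoff).
Labor force = 1,941.84 + 255.30 = 2,197.14 thousand.
Unemployment rate = 255.30 / 2,197.14 = 11.62%.

Unemployment rate ≈ 11.62%.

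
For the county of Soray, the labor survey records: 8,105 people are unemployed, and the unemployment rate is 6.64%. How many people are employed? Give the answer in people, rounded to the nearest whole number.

About 113,958 are employed.

Labor force = U / u = 8,105 / 0.0664 ≈ 122,063.
Employed = labor force − unemployed = 122,063 − 8,105 = 113,958.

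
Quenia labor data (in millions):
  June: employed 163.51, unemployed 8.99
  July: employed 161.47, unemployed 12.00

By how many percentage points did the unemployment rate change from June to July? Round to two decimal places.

The unemployment rate changed by +1.71 percentage points.

June: labor force = 163.51 + 8.99 = 172.50; u = 8.99/172.50 = 5.21%.
July: labor force = 161.47 + 12.00 = 173.47; u = 12.00/173.47 = 6.92%.
Change = 6.92% − 5.21% = +1.71 pp.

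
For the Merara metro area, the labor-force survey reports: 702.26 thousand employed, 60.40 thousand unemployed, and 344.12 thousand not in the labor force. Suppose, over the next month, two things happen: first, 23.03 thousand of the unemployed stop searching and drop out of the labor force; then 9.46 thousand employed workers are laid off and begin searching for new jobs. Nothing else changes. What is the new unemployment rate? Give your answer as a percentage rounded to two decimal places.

New unemployment rate ≈ 6.33%.

Initially, labor force = 702.26 + 60.40 = 762.66 thousand, so u = 60.40/762.66 = 7.92%.
After the first change, unemployed and labor force both fall by 23.03 → E = 702.26, U = 37.37, labor force = 739.63 thousand.
After the second change, employed falls and unemployed rises by 9.46; labor force unchanged → E = 692.80, U = 46.83, labor force = 739.63 thousand.
New unemployment rate = 46.83 / 739.63 = 6.33%.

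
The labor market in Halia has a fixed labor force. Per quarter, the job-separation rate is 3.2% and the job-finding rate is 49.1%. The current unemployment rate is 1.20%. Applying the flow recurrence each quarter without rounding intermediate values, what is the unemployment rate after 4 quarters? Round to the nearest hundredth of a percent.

With a fixed labor force, u_{t+1} = u_t + s·(1−u_t) − f·u_t = u_t·(1−s−f) + s.
Here 1−s−f = 0.477 and s = 0.032.
u_1 = 0.012000 × 0.477 + 0.032 = 0.037724.
u_2 = 0.037724 × 0.477 + 0.032 = 0.049994.
u_3 = 0.049994 × 0.477 + 0.032 = 0.055847.
u_4 = 0.055847 × 0.477 + 0.032 = 0.058639.

Unemployment rate after four quarters ≈ 5.86%.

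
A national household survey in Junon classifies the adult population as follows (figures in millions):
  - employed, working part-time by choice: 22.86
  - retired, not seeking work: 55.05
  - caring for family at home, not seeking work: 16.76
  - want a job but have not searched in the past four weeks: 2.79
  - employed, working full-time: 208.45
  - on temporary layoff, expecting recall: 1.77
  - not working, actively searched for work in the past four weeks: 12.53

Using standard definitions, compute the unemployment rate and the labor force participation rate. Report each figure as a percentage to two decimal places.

Unemployment rate ≈ 5.82%; labor force participation rate ≈ 76.70%.

Employed = 22.86 + 208.45 = 231.31 million.
Unemployed = 1.77 + 12.53 = 14.30 million (jobless and actively searching, or on temporary layoff).
Labor force = 231.31 + 14.30 = 245.61 million.
Not in labor force = 55.05 + 16.76 + 2.79 = 74.60 million (those not working and not actively searching are outside the labor force — including those who want a job but have given up searching).
Civilian working-age population = 245.61 + 74.60 = 320.21 million.
Unemployment rate = 14.30 / 245.61 = 5.82%.
Labor force participation rate = 245.61 / 320.21 = 76.70%.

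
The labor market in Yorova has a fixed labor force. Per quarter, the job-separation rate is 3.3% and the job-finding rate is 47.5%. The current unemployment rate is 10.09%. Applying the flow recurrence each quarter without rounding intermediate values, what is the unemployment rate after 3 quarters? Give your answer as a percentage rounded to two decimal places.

With a fixed labor force, u_{t+1} = u_t + s·(1−u_t) − f·u_t = u_t·(1−s−f) + s.
Here 1−s−f = 0.492 and s = 0.033.
u_1 = 0.100900 × 0.492 + 0.033 = 0.082643.
u_2 = 0.082643 × 0.492 + 0.033 = 0.073660.
u_3 = 0.073660 × 0.492 + 0.033 = 0.069241.

Unemployment rate after three quarters ≈ 6.92%.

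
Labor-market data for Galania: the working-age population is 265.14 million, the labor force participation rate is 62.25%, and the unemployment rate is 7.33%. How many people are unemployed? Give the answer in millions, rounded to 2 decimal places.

About 12.10 million are unemployed.

Labor force = 0.6225 × 265.14 = 165.05 million.
Unemployed = 0.0733 × 165.05 ≈ 12.10 million.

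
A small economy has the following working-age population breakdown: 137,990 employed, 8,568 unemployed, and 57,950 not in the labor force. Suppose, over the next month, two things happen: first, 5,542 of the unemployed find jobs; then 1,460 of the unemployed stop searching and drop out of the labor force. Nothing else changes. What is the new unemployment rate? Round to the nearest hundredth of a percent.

New unemployment rate ≈ 1.08%.

Initially, labor force = 137,990 + 8,568 = 146,558, so u = 8,568/146,558 = 5.85%.
After the first change, unemployed falls and employed rises by 5,542; labor force unchanged → E = 143,532, U = 3,026, labor force = 146,558.
After the second change, unemployed and labor force both fall by 1,460 → E = 143,532, U = 1,566, labor force = 145,098.
New unemployment rate = 1,566 / 145,098 = 1.08%.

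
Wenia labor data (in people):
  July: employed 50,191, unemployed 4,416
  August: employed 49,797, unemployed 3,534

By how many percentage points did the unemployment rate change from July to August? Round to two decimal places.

The unemployment rate changed by −1.46 percentage points.

July: labor force = 50,191 + 4,416 = 54,607; u = 4,416/54,607 = 8.09%.
August: labor force = 49,797 + 3,534 = 53,331; u = 3,534/53,331 = 6.63%.
Change = 6.63% − 8.09% = −1.46 pp.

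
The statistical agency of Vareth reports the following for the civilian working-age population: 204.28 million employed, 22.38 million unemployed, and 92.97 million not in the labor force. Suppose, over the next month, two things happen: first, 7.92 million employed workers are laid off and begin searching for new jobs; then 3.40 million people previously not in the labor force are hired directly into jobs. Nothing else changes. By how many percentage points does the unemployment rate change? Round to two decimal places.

The unemployment rate changes by +3.30 percentage points.

Initially, labor force = 204.28 + 22.38 = 226.66 million, so u = 22.38/226.66 = 9.87%.
After the first change, employed falls and unemployed rises by 7.92; labor force unchanged → E = 196.36, U = 30.30, labor force = 226.66 million.
After the second change, employed and labor force both rise by 3.40; unemployed unchanged → E = 199.76, U = 30.30, labor force = 230.06 million.
New unemployment rate = 30.30 / 230.06 = 13.17%.
Change = 13.17% − 9.87% = +3.30 percentage points.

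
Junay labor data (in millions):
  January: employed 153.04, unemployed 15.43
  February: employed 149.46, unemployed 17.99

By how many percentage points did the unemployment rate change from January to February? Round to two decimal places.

The unemployment rate changed by +1.58 percentage points.

January: labor force = 153.04 + 15.43 = 168.47; u = 15.43/168.47 = 9.16%.
February: labor force = 149.46 + 17.99 = 167.45; u = 17.99/167.45 = 10.74%.
Change = 10.74% − 9.16% = +1.58 pp.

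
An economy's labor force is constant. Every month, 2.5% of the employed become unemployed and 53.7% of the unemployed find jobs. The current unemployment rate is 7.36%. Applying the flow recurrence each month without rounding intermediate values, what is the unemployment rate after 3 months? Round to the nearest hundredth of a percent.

With a fixed labor force, u_{t+1} = u_t + s·(1−u_t) − f·u_t = u_t·(1−s−f) + s.
Here 1−s−f = 0.438 and s = 0.025.
u_1 = 0.073600 × 0.438 + 0.025 = 0.057237.
u_2 = 0.057237 × 0.438 + 0.025 = 0.050070.
u_3 = 0.050070 × 0.438 + 0.025 = 0.046931.

Unemployment rate after three months ≈ 4.69%.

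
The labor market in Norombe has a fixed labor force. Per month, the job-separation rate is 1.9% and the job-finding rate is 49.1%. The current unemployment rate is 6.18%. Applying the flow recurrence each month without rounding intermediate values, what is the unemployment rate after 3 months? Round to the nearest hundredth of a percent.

With a fixed labor force, u_{t+1} = u_t + s·(1−u_t) − f·u_t = u_t·(1−s−f) + s.
Here 1−s−f = 0.490 and s = 0.019.
u_1 = 0.061800 × 0.490 + 0.019 = 0.049282.
u_2 = 0.049282 × 0.490 + 0.019 = 0.043148.
u_3 = 0.043148 × 0.490 + 0.019 = 0.040143.

Unemployment rate after three months ≈ 4.01%.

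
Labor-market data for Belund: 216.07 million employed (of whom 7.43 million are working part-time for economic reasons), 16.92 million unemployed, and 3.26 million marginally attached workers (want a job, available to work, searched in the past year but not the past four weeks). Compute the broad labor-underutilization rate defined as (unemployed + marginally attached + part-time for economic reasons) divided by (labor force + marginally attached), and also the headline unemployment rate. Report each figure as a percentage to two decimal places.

Broad underutilization rate ≈ 11.69%; headline unemployment rate ≈ 7.26%.

Labor force = 216.07 + 16.92 = 232.99 million.
Numerator = 16.92 + 3.26 + 7.43 = 27.61 million.
Denominator = 232.99 + 3.26 = 236.25 million.
Broad rate = 27.61 / 236.25 = 11.69%.
Headline unemployment rate = 16.92 / 232.99 = 7.26%.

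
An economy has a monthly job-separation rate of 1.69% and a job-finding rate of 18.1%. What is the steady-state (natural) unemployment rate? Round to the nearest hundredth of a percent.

Steady-state unemployment rate ≈ 8.54%.

At steady state the flows balance: s·E = f·U, so U/(E+U) = s/(s+f).
u* = 1.69 / (1.69 + 18.1) = 1.69 / 19.79 = 8.54%.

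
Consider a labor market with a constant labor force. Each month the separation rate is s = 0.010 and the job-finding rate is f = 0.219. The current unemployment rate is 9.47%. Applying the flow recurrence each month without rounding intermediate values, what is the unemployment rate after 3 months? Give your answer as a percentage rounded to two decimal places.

Unemployment rate after three months ≈ 6.71%.

With a fixed labor force, u_{t+1} = u_t + s·(1−u_t) − f·u_t = u_t·(1−s−f) + s.
Here 1−s−f = 0.771 and s = 0.010.
u_1 = 0.094700 × 0.771 + 0.010 = 0.083014.
u_2 = 0.083014 × 0.771 + 0.010 = 0.074004.
u_3 = 0.074004 × 0.771 + 0.010 = 0.067057.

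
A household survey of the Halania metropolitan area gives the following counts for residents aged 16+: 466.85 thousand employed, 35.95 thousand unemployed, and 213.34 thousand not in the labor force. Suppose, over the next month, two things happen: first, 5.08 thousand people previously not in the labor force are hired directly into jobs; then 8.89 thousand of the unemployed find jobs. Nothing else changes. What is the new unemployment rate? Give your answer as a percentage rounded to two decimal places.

New unemployment rate ≈ 5.33%.

Initially, labor force = 466.85 + 35.95 = 502.80 thousand, so u = 35.95/502.80 = 7.15%.
After the first change, employed and labor force both rise by 5.08; unemployed unchanged → E = 471.93, U = 35.95, labor force = 507.88 thousand.
After the second change, unemployed falls and employed rises by 8.89; labor force unchanged → E = 480.82, U = 27.06, labor force = 507.88 thousand.
New unemployment rate = 27.06 / 507.88 = 5.33%.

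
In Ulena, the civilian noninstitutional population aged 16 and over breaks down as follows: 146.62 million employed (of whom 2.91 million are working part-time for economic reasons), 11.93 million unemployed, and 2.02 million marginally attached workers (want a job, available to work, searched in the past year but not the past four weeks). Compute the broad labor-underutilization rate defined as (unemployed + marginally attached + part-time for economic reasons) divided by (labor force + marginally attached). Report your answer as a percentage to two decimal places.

Broad underutilization rate ≈ 10.50%.

Labor force = 146.62 + 11.93 = 158.55 million.
Numerator = 11.93 + 2.02 + 2.91 = 16.86 million.
Denominator = 158.55 + 2.02 = 160.57 million.
Broad rate = 16.86 / 160.57 = 10.50%.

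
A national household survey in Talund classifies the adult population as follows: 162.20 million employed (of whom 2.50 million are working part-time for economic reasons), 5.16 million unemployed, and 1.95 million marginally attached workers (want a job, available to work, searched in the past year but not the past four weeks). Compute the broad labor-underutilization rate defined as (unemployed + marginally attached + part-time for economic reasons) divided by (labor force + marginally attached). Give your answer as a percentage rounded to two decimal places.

Broad underutilization rate ≈ 5.68%.

Labor force = 162.20 + 5.16 = 167.36 million.
Numerator = 5.16 + 1.95 + 2.50 = 9.61 million.
Denominator = 167.36 + 1.95 = 169.31 million.
Broad rate = 9.61 / 169.31 = 5.68%.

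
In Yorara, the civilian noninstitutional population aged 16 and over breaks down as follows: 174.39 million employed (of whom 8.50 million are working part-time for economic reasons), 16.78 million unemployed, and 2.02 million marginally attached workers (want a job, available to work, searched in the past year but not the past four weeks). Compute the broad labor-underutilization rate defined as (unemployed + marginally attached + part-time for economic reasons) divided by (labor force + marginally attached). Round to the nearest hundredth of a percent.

Broad underutilization rate ≈ 14.13%.

Labor force = 174.39 + 16.78 = 191.17 million.
Numerator = 16.78 + 2.02 + 8.50 = 27.30 million.
Denominator = 191.17 + 2.02 = 193.19 million.
Broad rate = 27.30 / 193.19 = 14.13%.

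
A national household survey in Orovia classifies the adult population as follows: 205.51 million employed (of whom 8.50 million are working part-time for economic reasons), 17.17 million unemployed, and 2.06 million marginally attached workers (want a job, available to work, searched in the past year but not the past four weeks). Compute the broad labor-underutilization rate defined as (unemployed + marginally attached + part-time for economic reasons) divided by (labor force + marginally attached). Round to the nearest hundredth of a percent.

Broad underutilization rate ≈ 12.34%.

Labor force = 205.51 + 17.17 = 222.68 million.
Numerator = 17.17 + 2.06 + 8.50 = 27.73 million.
Denominator = 222.68 + 2.06 = 224.74 million.
Broad rate = 27.73 / 224.74 = 12.34%.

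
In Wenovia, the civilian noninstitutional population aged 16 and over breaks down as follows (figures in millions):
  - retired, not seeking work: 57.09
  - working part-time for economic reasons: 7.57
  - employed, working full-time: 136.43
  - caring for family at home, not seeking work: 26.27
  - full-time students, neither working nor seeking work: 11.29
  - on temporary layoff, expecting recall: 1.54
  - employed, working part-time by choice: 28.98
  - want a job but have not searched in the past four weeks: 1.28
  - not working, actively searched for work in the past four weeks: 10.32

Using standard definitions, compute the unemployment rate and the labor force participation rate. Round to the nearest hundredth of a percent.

Employed = 7.57 + 136.43 + 28.98 = 172.98 million (anyone who worked, including part-time for economic reasons, counts as employed).
Unemployed = 1.54 + 10.32 = 11.86 million (jobless and actively searching, or on temporary layoff).
Labor force = 172.98 + 11.86 = 184.84 million.
Not in labor force = 57.09 + 26.27 + 11.29 + 1.28 = 95.93 million (those not working and not actively searching are outside the labor force — including those who want a job but have given up searching).
Civilian working-age population = 184.84 + 95.93 = 280.77 million.
Unemployment rate = 11.86 / 184.84 = 6.42%.
Labor force participation rate = 184.84 / 280.77 = 65.83%.

Unemployment rate ≈ 6.42%; labor force participation rate ≈ 65.83%.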